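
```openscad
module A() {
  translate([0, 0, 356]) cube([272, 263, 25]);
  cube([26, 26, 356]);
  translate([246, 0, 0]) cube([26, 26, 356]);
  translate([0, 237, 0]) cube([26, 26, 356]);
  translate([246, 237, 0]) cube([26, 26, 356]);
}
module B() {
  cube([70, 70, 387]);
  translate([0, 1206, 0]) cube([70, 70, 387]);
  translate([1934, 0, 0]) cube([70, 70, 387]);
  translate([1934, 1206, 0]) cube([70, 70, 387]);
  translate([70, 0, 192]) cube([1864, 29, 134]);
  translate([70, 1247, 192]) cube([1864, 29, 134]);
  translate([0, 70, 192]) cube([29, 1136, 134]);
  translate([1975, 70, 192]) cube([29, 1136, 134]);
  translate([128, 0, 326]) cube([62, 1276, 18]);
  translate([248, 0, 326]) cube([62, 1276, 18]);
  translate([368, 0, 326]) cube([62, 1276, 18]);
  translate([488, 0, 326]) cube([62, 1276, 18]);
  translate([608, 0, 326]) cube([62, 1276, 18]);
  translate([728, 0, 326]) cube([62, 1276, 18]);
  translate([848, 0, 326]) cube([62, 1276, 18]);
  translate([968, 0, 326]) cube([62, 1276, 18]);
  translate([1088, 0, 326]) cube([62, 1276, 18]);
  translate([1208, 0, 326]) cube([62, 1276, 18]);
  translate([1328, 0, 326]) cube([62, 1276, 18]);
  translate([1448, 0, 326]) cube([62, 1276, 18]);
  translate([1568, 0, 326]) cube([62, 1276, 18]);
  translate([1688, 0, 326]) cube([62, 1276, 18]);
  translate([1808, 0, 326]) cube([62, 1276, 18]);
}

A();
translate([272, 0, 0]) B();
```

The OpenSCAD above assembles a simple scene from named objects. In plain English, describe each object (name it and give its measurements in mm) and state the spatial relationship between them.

A is a simple wooden stool: a rectangular seat 272 mm (x) by 263 mm (y), 25 mm thick, top face at z = 381 mm, on four square legs, each 26×26 mm in cross-section. The legs rest on z = 0, each flush with a corner of the seat.

B is a bed frame 2004 mm long (x) by 1276 mm wide (y). Four 70×70 mm corner posts, 387 mm tall, at the corners of the footprint. Four rails of 29 mm thickness and 134 mm height run between adjacent posts with their undersides at z = 192 mm, their outer faces flush with the outside of the frame (the two x-running rails run between the posts' inner faces; the two y-running rails run between the posts' inner faces). 15 slats, each 62 mm wide (x) and 18 mm thick, lie across the top of the two x-running rails, running the full 1276 mm width of the frame in y; the slats are evenly spaced along x between the inner faces of the end posts with equal gaps (rounded down to the nearest mm) at the −x end and between each pair — any rounding remainder accumulates at the +x end.

The bed frame is against the stool's +x side, with their −y faces flush.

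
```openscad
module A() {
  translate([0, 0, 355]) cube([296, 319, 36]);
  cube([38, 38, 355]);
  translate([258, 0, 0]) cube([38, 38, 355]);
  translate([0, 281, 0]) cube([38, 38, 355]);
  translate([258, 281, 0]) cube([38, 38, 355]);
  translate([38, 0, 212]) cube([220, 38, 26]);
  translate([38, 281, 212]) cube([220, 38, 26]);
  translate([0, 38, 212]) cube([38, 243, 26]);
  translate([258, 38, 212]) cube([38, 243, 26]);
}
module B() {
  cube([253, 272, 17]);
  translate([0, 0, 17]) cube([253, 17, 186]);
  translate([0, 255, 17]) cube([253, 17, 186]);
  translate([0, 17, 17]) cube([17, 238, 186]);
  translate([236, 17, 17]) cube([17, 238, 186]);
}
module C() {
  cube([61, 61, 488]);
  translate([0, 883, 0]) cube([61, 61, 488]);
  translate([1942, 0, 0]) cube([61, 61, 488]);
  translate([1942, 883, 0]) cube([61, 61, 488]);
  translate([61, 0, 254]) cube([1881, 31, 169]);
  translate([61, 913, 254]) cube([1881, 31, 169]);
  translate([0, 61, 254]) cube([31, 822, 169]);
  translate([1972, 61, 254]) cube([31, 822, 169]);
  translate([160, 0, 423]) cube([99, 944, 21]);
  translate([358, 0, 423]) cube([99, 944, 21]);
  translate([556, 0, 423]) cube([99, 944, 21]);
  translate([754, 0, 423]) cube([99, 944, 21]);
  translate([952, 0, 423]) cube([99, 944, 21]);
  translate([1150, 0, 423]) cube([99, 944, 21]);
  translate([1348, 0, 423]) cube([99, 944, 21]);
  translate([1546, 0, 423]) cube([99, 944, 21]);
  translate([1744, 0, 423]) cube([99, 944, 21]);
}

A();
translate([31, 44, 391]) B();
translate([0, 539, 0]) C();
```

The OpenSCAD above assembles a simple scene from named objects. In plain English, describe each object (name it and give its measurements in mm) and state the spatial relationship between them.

A is a four-legged stool. The seat is 296×319 mm, 36 mm thick, top at z = 391 mm. It stands on four square legs, each 38×38 mm in cross-section, from z = 0 to the seat underside, each flush with a corner of the seat. Four stretchers, 38 mm wide and 26 mm tall, connect adjacent legs with their undersides at z = 212 mm, each running between the inner faces of the legs it joins and aligned with the legs' outer faces on the other axis.

B is an open-topped rectangular box: outside dimensions 253×272×203 mm, with a uniform wall and base thickness of 17 mm. The base is a full 253×272 slab on the floor; four walls sit on top of the base. The front and back walls (the −y and +y sides) span the full width; the two side walls fit between them.

C is a bed frame 2003 mm long (x) by 944 mm wide (y). Four 61×61 mm corner posts, 488 mm tall, at the corners of the footprint. Four rails of 31 mm thickness and 169 mm height run between adjacent posts with their undersides at z = 254 mm, their outer faces flush with the outside of the frame (the two x-running rails run between the posts' inner faces; the two y-running rails run between the posts' inner faces). 9 slats, each 99 mm wide (x) and 21 mm thick, lie across the top of the two x-running rails, running the full 944 mm width of the frame in y; the slats are evenly spaced along x between the inner faces of the end posts with equal gaps (rounded down to the nearest mm) at the −x end and between each pair — any rounding remainder accumulates at the +x end.

The open box is on top of the stool. The bed frame is on the floor beside the stool on its +y side.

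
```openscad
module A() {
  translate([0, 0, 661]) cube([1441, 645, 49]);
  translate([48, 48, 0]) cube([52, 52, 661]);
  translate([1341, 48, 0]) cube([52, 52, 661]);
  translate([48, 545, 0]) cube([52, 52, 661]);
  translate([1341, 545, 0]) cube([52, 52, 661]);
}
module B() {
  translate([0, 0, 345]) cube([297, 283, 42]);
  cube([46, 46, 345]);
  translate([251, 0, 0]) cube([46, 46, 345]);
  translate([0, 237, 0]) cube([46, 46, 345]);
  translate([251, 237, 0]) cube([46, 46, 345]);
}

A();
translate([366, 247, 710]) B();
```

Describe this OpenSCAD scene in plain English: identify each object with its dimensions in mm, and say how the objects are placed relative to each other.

A is a table with a 1441×645 mm rectangular top, 49 mm thick, top surface at z = 710 mm, supported by four 52×52 mm square legs, each inset 48 mm from the nearest pair of top edges, running from the floor.

B is a four-legged stool. The seat is 297×283 mm, 42 mm thick, top at z = 387 mm. It stands on four square legs, each 46×46 mm in cross-section, from z = 0 to the seat underside, each flush with a corner of the seat.

The stool is on top of the table.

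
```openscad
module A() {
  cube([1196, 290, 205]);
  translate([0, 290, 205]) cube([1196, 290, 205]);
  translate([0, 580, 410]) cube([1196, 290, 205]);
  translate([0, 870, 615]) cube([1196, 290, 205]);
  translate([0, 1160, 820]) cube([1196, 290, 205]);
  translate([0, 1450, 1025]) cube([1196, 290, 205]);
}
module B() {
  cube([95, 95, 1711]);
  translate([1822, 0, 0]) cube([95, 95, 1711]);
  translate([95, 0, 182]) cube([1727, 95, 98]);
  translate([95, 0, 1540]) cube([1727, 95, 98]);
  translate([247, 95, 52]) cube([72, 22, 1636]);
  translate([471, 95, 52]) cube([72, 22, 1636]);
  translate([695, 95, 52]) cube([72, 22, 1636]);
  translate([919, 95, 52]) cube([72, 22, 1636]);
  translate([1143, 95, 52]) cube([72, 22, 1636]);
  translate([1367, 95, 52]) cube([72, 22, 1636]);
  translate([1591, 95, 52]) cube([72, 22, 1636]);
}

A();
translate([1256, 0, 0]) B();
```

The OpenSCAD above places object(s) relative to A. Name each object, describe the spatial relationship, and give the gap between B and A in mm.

A is a staircase. B is a fence section. The fence section is on the floor beside the staircase on its +x side. The gap between the fence section and the staircase is 60 mm.

The fence section's nearest face is 60 mm from the staircase's +x face.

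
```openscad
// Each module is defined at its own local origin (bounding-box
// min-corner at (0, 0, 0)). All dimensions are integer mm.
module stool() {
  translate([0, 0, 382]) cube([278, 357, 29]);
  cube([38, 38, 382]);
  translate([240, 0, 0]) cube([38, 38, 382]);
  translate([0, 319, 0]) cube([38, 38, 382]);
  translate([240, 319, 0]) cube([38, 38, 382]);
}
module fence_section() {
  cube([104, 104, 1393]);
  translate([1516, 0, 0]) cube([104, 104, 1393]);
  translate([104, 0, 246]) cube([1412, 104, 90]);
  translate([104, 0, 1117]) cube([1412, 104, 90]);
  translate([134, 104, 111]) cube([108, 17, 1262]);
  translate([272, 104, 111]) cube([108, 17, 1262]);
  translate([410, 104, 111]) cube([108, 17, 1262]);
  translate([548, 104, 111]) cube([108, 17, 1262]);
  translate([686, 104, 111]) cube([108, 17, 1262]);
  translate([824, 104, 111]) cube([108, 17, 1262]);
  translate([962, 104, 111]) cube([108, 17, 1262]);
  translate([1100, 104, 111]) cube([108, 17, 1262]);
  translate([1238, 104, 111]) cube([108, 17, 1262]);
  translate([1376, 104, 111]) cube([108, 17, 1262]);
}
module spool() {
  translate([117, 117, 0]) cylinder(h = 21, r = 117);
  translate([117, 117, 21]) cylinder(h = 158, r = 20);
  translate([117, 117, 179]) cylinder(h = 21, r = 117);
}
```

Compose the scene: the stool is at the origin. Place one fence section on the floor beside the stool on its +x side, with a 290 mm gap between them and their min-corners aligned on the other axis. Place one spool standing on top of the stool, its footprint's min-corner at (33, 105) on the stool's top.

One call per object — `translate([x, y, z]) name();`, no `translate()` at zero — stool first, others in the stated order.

stool();
translate([568, 0, 0]) fence_section();
translate([33, 105, 411]) spool();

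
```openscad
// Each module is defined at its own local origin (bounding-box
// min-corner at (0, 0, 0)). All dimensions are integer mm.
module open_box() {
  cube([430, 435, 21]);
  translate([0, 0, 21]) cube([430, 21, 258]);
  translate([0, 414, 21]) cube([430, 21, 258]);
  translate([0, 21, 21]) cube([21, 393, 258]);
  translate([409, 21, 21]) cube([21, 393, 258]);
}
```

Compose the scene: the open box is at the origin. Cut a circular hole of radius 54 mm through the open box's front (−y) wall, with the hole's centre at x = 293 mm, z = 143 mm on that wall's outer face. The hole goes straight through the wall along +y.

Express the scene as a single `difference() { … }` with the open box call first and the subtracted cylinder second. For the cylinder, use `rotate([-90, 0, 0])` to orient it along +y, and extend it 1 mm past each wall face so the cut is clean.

difference() {
  open_box();
  translate([293, -1, 143]) rotate([-90, 0, 0]) cylinder(h = 23, r = 54);
}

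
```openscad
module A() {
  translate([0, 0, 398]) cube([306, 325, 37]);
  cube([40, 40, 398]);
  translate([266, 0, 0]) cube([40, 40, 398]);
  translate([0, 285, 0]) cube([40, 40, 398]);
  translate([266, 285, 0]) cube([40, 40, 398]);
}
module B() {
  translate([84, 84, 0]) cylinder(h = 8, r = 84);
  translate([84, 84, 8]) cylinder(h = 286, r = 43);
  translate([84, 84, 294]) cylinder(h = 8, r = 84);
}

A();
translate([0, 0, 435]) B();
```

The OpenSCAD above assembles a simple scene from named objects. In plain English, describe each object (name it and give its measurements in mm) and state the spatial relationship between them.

A is a four-legged stool. The seat is 306×325 mm, 37 mm thick, top at z = 435 mm. It stands on four square legs, each 40×40 mm in cross-section, from z = 0 to the seat underside, each flush with a corner of the seat.

B is a spool: two coaxial disc flanges of radius 84 mm and thickness 8 mm, joined by a core cylinder of radius 43 mm and height 286 mm. The lower flange rests on z = 0 and the three cylinders share a vertical axis.

The spool is on top of the stool.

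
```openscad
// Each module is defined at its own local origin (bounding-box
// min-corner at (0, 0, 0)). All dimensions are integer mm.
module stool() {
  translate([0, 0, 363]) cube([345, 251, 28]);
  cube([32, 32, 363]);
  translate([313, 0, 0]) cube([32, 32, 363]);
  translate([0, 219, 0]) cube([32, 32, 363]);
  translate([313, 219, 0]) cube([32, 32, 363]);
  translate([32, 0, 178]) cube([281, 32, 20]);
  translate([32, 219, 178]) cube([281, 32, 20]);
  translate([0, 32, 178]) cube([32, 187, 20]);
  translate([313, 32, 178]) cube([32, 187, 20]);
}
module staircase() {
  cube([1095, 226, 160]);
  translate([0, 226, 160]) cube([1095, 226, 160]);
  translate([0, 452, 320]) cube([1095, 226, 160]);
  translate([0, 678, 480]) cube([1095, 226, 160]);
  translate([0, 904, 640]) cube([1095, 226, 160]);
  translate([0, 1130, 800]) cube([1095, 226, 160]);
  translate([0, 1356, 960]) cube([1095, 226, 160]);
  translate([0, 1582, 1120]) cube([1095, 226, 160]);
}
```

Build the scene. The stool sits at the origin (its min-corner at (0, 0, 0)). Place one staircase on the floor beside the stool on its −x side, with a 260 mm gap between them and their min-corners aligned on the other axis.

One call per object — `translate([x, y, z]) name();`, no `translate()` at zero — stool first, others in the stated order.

stool();
translate([-1355, 0, 0]) staircase();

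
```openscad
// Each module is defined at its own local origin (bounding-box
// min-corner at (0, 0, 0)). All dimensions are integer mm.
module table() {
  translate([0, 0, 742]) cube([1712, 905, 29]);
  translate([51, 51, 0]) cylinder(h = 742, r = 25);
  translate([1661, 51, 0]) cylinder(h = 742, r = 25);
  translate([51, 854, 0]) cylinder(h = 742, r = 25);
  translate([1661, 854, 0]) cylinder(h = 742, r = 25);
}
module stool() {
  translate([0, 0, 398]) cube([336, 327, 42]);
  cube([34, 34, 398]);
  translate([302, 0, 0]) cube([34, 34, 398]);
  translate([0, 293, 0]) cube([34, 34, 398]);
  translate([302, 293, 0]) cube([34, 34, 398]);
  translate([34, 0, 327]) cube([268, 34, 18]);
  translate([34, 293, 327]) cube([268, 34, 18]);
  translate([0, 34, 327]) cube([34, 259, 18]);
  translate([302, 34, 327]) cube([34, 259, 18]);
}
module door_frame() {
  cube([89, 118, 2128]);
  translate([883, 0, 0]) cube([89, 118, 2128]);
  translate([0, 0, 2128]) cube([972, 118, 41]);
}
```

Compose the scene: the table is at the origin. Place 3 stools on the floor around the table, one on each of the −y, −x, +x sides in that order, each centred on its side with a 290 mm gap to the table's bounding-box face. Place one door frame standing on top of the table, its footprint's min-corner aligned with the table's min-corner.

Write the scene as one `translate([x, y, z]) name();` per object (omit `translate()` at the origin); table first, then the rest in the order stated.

table();
translate([688, -617, 0]) stool();
translate([-626, 289, 0]) stool();
translate([2002, 289, 0]) stool();
translate([0, 0, 771]) door_frame();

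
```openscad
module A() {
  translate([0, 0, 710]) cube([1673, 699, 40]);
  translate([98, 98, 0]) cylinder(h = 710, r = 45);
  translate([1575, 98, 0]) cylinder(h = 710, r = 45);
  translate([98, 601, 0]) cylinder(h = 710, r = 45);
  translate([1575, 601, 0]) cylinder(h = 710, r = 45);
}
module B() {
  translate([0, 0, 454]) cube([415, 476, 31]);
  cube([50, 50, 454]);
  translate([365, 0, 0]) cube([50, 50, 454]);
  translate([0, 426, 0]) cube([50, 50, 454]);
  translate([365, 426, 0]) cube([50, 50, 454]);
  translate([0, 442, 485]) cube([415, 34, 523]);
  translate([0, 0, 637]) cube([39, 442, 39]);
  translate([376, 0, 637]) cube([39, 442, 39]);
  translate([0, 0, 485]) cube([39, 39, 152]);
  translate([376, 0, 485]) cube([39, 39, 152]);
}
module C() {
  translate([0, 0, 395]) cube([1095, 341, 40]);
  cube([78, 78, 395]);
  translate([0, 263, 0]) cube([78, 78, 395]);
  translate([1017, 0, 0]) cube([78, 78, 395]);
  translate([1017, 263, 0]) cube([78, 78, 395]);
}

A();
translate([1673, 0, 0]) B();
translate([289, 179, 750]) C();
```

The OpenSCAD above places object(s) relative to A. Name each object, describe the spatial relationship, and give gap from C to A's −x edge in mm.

The bench's min-x is at 289; the table's min-x is 0; gap = 289 mm.

A is a table. B is a chair. C is a bench. The chair is against the table's +x side, with their −y faces flush. The bench is on top of the table, centred. The gap from the bench to the table's −x edge is 289 mm.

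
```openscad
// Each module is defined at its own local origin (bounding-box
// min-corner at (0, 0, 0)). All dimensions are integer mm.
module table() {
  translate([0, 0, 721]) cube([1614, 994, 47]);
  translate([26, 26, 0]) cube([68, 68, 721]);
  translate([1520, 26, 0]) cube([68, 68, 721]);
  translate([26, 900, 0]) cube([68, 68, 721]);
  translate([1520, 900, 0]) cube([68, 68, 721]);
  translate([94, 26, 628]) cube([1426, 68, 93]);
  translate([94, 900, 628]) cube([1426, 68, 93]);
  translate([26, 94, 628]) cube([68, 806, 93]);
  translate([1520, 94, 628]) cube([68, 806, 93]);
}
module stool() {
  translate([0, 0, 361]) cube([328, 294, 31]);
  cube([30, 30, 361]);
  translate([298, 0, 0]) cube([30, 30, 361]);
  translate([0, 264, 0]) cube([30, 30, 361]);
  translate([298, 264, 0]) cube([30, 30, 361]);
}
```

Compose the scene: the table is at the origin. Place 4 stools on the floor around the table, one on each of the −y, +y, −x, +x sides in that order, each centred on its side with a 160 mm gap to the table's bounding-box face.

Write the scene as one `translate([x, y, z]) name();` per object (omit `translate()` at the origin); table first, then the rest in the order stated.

table();
translate([643, -454, 0]) stool();
translate([643, 1154, 0]) stool();
translate([-488, 350, 0]) stool();
translate([1774, 350, 0]) stool();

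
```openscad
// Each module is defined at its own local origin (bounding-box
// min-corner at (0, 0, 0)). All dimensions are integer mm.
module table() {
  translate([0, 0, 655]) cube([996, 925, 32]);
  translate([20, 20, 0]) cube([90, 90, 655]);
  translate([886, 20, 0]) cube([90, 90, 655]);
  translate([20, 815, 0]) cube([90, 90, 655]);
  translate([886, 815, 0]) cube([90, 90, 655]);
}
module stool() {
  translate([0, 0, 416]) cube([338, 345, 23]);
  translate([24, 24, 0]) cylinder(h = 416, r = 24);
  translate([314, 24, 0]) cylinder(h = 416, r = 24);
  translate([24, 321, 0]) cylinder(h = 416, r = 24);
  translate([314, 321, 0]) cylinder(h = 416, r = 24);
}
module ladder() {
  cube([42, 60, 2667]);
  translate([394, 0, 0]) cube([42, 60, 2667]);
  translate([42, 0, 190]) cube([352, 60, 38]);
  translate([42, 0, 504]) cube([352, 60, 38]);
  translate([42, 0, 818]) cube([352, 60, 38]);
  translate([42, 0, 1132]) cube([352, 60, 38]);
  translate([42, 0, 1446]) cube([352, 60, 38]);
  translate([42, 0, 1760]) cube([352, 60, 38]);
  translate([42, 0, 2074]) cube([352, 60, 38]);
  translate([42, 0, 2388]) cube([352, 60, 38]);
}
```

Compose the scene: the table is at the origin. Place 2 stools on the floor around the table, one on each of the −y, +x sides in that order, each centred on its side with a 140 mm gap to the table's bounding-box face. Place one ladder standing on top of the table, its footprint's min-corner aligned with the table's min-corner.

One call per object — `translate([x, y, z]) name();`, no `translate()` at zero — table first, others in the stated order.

table();
translate([329, -485, 0]) stool();
translate([1136, 290, 0]) stool();
translate([0, 0, 687]) ladder();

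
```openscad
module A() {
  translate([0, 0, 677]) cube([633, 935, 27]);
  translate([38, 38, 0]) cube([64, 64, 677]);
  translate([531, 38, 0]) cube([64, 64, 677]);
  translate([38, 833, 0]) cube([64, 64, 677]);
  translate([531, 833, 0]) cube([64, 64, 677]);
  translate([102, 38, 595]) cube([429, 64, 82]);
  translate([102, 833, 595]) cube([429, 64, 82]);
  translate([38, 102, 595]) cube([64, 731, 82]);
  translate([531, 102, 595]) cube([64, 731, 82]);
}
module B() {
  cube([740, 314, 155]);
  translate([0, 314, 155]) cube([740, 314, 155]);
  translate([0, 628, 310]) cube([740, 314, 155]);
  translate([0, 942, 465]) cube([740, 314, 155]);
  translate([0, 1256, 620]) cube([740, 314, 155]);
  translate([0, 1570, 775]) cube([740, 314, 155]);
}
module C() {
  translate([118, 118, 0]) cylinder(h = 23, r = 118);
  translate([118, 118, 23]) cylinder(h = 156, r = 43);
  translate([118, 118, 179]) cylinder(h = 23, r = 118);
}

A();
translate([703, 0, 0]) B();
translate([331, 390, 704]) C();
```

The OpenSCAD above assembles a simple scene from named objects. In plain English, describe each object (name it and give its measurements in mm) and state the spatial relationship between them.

A is a table: top 633 mm (x) × 935 mm (y), 27 mm thick, upper face at z = 704 mm, on four 64×64 mm square legs, each inset 38 mm from the nearest pair of top edges, running from z = 0 to the bottom of the top. Four apron rails, 64 mm thick and 82 mm tall, run between adjacent legs with their top edges flush with the underside of the top and their outer faces flush with the legs' outer faces.

B is a straight staircase of 6 solid steps. Each step is 740 mm wide (x), 314 mm deep (y, the going) and 155 mm tall (the rise). The first step rests on the floor; each subsequent step sits one going further in +y and one rise higher in +z, directly behind and above the previous step with no overlap.

C is a spool: two coaxial disc flanges of radius 118 mm and thickness 23 mm, joined by a core cylinder of radius 43 mm and height 156 mm. The lower flange rests on z = 0 and the three cylinders share a vertical axis.

The staircase is on the floor beside the table on its +x side. The spool is on top of the table.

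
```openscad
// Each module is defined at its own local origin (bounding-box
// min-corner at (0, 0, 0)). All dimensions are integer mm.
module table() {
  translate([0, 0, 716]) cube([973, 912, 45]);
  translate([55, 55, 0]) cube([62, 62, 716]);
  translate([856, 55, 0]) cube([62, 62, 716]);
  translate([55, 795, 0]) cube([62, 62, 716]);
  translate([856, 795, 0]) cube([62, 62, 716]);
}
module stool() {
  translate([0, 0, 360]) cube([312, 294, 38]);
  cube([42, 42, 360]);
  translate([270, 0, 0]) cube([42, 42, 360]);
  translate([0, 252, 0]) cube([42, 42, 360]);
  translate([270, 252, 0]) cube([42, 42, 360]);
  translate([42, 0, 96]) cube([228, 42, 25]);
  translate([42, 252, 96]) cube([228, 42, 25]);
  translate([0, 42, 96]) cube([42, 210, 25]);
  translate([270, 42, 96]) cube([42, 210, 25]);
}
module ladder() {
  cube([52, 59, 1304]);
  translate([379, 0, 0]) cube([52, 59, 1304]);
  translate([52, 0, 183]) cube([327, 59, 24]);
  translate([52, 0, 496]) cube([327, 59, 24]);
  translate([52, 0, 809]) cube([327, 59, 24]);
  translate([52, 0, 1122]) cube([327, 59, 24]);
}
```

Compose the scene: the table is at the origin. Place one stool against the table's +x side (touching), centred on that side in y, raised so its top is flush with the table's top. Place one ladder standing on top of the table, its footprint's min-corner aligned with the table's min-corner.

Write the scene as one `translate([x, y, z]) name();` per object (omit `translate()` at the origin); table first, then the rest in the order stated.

table();
translate([973, 309, 363]) stool();
translate([0, 0, 761]) ladder();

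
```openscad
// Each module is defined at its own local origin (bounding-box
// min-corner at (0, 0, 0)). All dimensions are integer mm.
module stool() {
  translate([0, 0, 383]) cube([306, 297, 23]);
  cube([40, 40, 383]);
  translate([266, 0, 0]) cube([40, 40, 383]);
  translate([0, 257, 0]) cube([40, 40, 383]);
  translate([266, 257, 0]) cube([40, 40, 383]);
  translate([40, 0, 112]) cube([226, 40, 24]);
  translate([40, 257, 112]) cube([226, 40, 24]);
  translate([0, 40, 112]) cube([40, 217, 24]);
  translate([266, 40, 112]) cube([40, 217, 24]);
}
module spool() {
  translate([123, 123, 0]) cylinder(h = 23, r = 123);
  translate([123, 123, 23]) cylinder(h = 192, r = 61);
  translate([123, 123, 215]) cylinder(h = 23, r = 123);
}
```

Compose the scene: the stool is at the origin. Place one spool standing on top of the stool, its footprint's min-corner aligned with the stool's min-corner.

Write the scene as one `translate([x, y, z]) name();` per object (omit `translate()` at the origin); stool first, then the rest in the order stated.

stool();
translate([0, 0, 406]) spool();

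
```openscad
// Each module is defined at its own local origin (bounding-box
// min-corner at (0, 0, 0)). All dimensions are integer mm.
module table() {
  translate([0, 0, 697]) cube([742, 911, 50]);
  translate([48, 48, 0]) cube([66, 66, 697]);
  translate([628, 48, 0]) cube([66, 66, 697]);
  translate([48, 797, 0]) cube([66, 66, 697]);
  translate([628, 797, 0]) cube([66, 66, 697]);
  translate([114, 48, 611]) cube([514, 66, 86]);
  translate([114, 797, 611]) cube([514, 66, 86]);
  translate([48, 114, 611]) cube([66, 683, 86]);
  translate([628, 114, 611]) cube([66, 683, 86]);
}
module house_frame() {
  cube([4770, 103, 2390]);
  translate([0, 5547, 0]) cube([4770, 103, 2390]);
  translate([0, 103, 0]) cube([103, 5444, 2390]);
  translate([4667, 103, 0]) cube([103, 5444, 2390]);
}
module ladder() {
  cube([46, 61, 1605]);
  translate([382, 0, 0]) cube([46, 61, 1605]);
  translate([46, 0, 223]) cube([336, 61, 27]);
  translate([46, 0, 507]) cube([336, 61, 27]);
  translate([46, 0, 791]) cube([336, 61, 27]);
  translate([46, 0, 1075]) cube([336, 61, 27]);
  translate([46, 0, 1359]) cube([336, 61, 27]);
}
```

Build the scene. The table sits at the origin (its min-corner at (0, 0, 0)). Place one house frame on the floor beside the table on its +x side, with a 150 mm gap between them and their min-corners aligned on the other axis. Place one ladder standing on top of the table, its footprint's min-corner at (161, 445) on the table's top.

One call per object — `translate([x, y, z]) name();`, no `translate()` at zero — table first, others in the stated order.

table();
translate([892, 0, 0]) house_frame();
translate([161, 445, 747]) ladder();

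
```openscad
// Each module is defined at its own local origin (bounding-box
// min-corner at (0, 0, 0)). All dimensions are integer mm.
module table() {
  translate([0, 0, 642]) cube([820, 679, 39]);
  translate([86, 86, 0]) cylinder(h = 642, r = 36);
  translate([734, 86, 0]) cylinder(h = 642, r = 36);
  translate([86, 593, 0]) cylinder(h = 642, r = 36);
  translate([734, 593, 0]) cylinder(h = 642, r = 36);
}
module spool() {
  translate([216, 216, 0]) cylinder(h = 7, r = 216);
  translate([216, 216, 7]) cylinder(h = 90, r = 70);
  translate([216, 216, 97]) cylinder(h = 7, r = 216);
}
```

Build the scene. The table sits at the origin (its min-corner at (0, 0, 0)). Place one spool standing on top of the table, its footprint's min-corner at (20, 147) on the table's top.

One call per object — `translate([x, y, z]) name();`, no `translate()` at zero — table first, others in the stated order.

table();
translate([20, 147, 681]) spool();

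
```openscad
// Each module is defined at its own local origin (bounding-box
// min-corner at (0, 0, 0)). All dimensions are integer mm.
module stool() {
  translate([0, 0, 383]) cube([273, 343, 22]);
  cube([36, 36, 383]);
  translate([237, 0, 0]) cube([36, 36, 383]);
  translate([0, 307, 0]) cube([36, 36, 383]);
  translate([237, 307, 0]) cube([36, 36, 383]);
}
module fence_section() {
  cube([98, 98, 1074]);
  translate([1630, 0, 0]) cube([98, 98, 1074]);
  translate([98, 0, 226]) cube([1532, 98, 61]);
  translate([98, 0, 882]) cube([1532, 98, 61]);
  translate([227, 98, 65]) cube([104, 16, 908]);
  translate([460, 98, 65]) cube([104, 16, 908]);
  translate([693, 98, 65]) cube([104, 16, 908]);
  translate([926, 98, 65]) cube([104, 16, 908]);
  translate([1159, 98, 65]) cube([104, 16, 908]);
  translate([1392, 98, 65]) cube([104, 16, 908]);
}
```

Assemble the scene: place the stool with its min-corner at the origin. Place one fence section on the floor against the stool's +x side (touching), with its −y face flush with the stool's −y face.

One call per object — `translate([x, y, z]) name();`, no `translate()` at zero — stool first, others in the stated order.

stool();
translate([273, 0, 0]) fence_section();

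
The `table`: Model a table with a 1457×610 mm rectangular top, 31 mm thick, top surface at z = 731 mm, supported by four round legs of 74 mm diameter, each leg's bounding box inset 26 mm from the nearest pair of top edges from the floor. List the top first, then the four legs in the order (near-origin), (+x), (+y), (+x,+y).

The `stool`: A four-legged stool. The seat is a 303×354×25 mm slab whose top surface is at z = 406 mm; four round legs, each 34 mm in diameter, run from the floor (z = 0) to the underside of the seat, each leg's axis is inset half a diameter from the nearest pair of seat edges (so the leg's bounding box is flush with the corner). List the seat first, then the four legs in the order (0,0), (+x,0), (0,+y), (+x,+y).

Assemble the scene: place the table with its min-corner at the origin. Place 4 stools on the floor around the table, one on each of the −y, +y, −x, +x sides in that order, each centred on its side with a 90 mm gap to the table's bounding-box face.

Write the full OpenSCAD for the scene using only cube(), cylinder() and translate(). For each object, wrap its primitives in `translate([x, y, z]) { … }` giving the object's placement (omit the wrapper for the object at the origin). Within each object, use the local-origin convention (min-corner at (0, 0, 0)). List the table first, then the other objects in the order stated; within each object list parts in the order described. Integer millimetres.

translate([0, 0, 700]) cube([1457, 610, 31]);
translate([63, 63, 0]) cylinder(h = 700, r = 37);
translate([1394, 63, 0]) cylinder(h = 700, r = 37);
translate([63, 547, 0]) cylinder(h = 700, r = 37);
translate([1394, 547, 0]) cylinder(h = 700, r = 37);
translate([577, -444, 0]) {
  translate([0, 0, 381]) cube([303, 354, 25]);
  translate([17, 17, 0]) cylinder(h = 381, r = 17);
  translate([286, 17, 0]) cylinder(h = 381, r = 17);
  translate([17, 337, 0]) cylinder(h = 381, r = 17);
  translate([286, 337, 0]) cylinder(h = 381, r = 17);
}
translate([577, 700, 0]) {
  translate([0, 0, 381]) cube([303, 354, 25]);
  translate([17, 17, 0]) cylinder(h = 381, r = 17);
  translate([286, 17, 0]) cylinder(h = 381, r = 17);
  translate([17, 337, 0]) cylinder(h = 381, r = 17);
  translate([286, 337, 0]) cylinder(h = 381, r = 17);
}
translate([-393, 128, 0]) {
  translate([0, 0, 381]) cube([303, 354, 25]);
  translate([17, 17, 0]) cylinder(h = 381, r = 17);
  translate([286, 17, 0]) cylinder(h = 381, r = 17);
  translate([17, 337, 0]) cylinder(h = 381, r = 17);
  translate([286, 337, 0]) cylinder(h = 381, r = 17);
}
translate([1547, 128, 0]) {
  translate([0, 0, 381]) cube([303, 354, 25]);
  translate([17, 17, 0]) cylinder(h = 381, r = 17);
  translate([286, 17, 0]) cylinder(h = 381, r = 17);
  translate([17, 337, 0]) cylinder(h = 381, r = 17);
  translate([286, 337, 0]) cylinder(h = 381, r = 17);
}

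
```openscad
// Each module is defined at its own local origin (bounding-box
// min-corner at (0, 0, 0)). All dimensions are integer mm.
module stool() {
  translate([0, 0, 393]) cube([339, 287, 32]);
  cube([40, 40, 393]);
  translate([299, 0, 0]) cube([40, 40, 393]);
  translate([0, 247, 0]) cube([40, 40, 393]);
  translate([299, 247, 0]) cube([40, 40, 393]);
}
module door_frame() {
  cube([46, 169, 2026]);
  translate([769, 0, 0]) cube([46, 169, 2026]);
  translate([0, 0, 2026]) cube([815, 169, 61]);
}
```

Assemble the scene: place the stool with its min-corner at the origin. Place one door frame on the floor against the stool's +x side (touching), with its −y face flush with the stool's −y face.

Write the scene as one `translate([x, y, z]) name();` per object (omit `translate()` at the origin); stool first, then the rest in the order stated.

stool();
translate([339, 0, 0]) door_frame();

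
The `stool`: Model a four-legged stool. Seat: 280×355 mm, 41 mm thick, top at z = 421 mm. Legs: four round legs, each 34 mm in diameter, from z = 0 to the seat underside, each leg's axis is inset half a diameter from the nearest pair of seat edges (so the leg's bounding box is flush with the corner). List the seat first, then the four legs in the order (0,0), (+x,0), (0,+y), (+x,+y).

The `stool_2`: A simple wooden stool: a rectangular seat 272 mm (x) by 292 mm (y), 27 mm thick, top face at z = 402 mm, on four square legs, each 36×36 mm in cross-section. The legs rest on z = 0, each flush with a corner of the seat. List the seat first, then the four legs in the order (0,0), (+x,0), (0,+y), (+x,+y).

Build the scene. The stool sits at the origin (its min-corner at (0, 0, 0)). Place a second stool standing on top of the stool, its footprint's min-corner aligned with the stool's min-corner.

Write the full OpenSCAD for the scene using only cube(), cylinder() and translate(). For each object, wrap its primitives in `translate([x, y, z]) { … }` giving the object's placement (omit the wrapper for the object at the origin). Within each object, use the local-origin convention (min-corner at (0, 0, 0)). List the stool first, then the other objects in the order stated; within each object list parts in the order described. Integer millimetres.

translate([0, 0, 380]) cube([280, 355, 41]);
translate([17, 17, 0]) cylinder(h = 380, r = 17);
translate([263, 17, 0]) cylinder(h = 380, r = 17);
translate([17, 338, 0]) cylinder(h = 380, r = 17);
translate([263, 338, 0]) cylinder(h = 380, r = 17);
translate([0, 0, 421]) {
  translate([0, 0, 375]) cube([272, 292, 27]);
  cube([36, 36, 375]);
  translate([236, 0, 0]) cube([36, 36, 375]);
  translate([0, 256, 0]) cube([36, 36, 375]);
  translate([236, 256, 0]) cube([36, 36, 375]);
}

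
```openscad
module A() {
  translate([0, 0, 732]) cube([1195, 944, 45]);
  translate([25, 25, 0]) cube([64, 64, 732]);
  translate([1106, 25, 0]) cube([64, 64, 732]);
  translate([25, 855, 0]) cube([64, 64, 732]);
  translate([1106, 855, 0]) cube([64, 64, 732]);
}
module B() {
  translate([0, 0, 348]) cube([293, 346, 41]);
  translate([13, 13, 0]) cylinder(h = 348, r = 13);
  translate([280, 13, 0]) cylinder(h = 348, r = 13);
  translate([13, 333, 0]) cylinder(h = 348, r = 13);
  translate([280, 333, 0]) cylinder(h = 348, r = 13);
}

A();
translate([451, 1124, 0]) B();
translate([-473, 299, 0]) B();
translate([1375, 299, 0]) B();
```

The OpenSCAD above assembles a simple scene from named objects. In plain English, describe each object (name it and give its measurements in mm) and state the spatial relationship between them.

A is a table: top 1195 mm (x) × 944 mm (y), 45 mm thick, upper face at z = 777 mm, on four 64×64 mm square legs, each inset 25 mm from the nearest pair of top edges, running from z = 0 to the bottom of the top.

B is a four-legged stool. The seat is 293×346 mm, 41 mm thick, top at z = 389 mm. It stands on four round legs, each 26 mm in diameter, from z = 0 to the seat underside, each leg's axis is inset half a diameter from the nearest pair of seat edges (so the leg's bounding box is flush with the corner).

Three stools sit around the table at the +y, −x, +x sides.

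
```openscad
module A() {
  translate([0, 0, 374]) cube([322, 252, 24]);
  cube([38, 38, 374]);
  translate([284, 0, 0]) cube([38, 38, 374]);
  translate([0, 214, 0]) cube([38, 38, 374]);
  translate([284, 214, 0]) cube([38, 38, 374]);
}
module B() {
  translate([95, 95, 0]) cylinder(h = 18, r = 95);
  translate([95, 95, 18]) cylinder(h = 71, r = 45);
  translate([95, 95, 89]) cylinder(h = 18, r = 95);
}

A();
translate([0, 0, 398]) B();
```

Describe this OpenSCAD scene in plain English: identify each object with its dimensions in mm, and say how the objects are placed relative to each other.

A is a simple wooden stool: a rectangular seat 322 mm (x) by 252 mm (y), 24 mm thick, top face at z = 398 mm, on four square legs, each 38×38 mm in cross-section. The legs rest on z = 0, each flush with a corner of the seat.

B is a spool: two coaxial disc flanges of radius 95 mm and thickness 18 mm, joined by a core cylinder of radius 45 mm and height 71 mm. The lower flange rests on z = 0 and the three cylinders share a vertical axis.

The spool is on top of the stool.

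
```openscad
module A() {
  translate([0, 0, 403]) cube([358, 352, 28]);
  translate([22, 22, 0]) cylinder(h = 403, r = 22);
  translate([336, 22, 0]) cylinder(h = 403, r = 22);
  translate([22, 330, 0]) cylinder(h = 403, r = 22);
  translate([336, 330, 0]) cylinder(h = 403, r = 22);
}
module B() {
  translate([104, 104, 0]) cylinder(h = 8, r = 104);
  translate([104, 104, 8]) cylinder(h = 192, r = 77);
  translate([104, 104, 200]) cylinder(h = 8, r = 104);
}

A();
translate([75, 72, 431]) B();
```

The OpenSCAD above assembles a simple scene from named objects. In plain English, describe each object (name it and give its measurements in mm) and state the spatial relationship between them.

A is a four-legged stool. The seat is 358×352 mm, 28 mm thick, top at z = 431 mm. It stands on four round legs, each 44 mm in diameter, from z = 0 to the seat underside, each leg's axis is inset half a diameter from the nearest pair of seat edges (so the leg's bounding box is flush with the corner).

B is a spool: two coaxial disc flanges of radius 104 mm and thickness 8 mm, joined by a core cylinder of radius 77 mm and height 192 mm. The lower flange rests on z = 0 and the three cylinders share a vertical axis.

The spool is on top of the stool, centred.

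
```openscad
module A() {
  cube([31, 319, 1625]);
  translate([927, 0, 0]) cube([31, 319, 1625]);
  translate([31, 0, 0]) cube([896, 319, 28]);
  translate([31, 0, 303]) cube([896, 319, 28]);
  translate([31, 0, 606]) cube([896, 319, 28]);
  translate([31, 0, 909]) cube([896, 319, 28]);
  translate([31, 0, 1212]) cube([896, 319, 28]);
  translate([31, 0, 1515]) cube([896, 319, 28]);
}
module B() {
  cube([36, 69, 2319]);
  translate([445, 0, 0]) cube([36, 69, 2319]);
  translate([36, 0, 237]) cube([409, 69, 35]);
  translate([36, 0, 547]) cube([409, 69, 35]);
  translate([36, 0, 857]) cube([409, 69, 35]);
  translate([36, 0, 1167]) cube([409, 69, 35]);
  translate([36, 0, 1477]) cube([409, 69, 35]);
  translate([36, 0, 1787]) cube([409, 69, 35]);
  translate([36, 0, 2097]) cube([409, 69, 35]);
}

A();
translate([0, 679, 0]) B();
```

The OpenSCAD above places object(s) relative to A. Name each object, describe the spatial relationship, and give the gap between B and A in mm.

A is a bookshelf. B is a ladder. The ladder is on the floor beside the bookshelf on its +y side. The gap between the ladder and the bookshelf is 360 mm.

The ladder's nearest face is 360 mm from the bookshelf's +y face.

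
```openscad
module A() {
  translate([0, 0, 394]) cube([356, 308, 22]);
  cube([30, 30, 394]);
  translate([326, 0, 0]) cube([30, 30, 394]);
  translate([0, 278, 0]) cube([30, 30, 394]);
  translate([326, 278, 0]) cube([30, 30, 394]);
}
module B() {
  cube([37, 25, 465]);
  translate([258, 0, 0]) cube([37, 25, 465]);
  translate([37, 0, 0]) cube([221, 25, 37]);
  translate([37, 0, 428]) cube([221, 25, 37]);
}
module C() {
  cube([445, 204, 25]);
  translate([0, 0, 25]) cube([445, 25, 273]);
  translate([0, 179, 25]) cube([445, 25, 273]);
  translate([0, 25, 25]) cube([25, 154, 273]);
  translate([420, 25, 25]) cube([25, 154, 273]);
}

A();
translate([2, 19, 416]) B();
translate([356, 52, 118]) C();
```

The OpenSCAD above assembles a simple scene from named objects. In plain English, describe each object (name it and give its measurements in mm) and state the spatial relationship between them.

A is a four-legged stool. The seat is 356×308 mm, 22 mm thick, top at z = 416 mm. It stands on four square legs, each 30×30 mm in cross-section, from z = 0 to the seat underside, each flush with a corner of the seat.

B is a rectangular picture frame lying in the x–z plane (depth along y). The opening is 221 mm wide (x) by 391 mm tall (z), surrounded by a border 37 mm wide on all four sides. The frame is 25 mm deep and is made of two full-height vertical stiles with two horizontal rails fitted between them.

C is an open storage box with external size 445×204×298 mm and wall thickness 25 mm (the base is also 25 mm thick). The base covers the whole footprint; the four walls stand on the base, with the y-facing walls full-width and the x-facing walls fitting between their inner faces.

The picture frame is on top of the stool. The open box is beside the stool with their tops flush at z = 416.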